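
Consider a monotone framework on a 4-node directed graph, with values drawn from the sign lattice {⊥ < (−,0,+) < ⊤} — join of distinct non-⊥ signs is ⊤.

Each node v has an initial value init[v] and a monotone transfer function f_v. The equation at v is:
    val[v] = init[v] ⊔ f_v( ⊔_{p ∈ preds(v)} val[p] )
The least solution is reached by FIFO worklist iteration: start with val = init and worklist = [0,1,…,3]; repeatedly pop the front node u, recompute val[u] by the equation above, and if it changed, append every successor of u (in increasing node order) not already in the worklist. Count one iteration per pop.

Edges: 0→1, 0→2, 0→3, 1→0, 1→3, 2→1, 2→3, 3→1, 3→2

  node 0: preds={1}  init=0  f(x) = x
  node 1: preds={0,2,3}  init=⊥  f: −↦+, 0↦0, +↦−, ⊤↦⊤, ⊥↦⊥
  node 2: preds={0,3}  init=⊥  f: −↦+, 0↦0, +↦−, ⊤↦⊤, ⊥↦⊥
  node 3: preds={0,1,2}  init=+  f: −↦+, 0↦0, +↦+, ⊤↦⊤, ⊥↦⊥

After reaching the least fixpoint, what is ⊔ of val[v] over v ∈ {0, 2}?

Iteration log — 8 steps:
  step 1. node 0  ⊔preds=⊥  new=0  stable
  step 2. node 1  ⊔preds=⊤  new=⊤  old=⊥  +wl: 0
  step 3. node 2  ⊔preds=⊤  new=⊤  old=⊥  +wl: 1
  step 4. node 3  ⊔preds=⊤  new=⊤  old=+  +wl: 2
  step 5. node 0  ⊔preds=⊤  new=⊤  old=0  +wl: 3
  step 6. node 1  ⊔preds=⊤  new=⊤  stable
  step 7. node 2  ⊔preds=⊤  new=⊤  stable
  step 8. node 3  ⊔preds=⊤  new=⊤  stable

Least fixpoint reached:
  node 0: ⊤
  node 1: ⊤
  node 2: ⊤
  node 3: ⊤

⊤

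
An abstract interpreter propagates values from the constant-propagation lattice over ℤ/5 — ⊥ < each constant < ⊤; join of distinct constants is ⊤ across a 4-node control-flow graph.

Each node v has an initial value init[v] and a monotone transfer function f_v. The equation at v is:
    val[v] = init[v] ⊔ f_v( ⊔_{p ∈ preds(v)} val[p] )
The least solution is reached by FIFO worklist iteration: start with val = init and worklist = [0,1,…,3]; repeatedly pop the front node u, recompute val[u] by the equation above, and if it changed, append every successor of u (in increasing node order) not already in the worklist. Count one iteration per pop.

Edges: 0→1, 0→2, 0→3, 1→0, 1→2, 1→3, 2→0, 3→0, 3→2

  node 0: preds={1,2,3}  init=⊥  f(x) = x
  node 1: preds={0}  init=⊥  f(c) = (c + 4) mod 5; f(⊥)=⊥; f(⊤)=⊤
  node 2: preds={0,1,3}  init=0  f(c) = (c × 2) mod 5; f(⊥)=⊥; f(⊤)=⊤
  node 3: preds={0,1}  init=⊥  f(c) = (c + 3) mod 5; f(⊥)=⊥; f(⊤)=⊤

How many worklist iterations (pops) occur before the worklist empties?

10

Iteration log — 10 steps:
  step 1. node 0  ⊔preds=0  new=0  old=⊥  +wl: 
  step 2. node 1  ⊔preds=0  new=4  old=⊥  +wl: 0
  step 3. node 2  ⊔preds=⊤  new=⊤  old=0  +wl: 
  step 4. node 3  ⊔preds=⊤  new=⊤  old=⊥  +wl: 2
  step 5. node 0  ⊔preds=⊤  new=⊤  old=0  +wl: 1,3
  step 6. node 2  ⊔preds=⊤  new=⊤  stable
  step 7. node 1  ⊔preds=⊤  new=⊤  old=4  +wl: 0,2
  step 8. node 3  ⊔preds=⊤  new=⊤  stable
  step 9. node 0  ⊔preds=⊤  new=⊤  stable
  step 10. node 2  ⊔preds=⊤  new=⊤  stable

Least fixpoint reached:
  node 0: ⊤
  node 1: ⊤
  node 2: ⊤
  node 3: ⊤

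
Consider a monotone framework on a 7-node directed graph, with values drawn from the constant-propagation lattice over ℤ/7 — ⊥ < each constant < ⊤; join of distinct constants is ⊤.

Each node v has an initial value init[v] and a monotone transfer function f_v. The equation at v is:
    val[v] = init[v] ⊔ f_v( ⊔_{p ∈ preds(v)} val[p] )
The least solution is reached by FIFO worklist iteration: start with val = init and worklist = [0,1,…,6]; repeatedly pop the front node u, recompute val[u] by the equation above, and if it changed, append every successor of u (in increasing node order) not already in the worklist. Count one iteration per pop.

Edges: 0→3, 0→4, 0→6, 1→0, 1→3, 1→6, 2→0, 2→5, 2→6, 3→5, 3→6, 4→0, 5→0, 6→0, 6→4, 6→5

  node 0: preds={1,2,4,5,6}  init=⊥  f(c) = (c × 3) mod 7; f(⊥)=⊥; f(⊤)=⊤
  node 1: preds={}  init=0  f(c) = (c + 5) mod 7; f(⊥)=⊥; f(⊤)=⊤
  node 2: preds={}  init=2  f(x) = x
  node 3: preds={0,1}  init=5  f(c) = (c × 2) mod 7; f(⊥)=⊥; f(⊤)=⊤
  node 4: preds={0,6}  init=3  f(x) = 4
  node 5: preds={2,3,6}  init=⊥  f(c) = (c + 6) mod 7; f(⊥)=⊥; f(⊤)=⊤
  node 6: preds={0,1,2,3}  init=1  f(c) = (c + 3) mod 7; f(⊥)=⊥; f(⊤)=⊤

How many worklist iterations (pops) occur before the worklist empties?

10

Worklist (10 pops):
  #1 pop 0: in=⊤ → ⊤ (was ⊥); enqueue []
  #2 pop 1: in=⊥ → 0 (no change)
  #3 pop 2: in=⊥ → 2 (no change)
  #4 pop 3: in=⊤ → ⊤ (was 5); enqueue []
  #5 pop 4: in=⊤ → ⊤ (was 3); enqueue [0]
  #6 pop 5: in=⊤ → ⊤ (was ⊥); enqueue []
  #7 pop 6: in=⊤ → ⊤ (was 1); enqueue [4,5]
  #8 pop 0: in=⊤ → ⊤ (no change)
  #9 pop 4: in=⊤ → ⊤ (no change)
  #10 pop 5: in=⊤ → ⊤ (no change)

Fixpoint:
  val[0] = ⊤
  val[1] = 0
  val[2] = 2
  val[3] = ⊤
  val[4] = ⊤
  val[5] = ⊤
  val[6] = ⊤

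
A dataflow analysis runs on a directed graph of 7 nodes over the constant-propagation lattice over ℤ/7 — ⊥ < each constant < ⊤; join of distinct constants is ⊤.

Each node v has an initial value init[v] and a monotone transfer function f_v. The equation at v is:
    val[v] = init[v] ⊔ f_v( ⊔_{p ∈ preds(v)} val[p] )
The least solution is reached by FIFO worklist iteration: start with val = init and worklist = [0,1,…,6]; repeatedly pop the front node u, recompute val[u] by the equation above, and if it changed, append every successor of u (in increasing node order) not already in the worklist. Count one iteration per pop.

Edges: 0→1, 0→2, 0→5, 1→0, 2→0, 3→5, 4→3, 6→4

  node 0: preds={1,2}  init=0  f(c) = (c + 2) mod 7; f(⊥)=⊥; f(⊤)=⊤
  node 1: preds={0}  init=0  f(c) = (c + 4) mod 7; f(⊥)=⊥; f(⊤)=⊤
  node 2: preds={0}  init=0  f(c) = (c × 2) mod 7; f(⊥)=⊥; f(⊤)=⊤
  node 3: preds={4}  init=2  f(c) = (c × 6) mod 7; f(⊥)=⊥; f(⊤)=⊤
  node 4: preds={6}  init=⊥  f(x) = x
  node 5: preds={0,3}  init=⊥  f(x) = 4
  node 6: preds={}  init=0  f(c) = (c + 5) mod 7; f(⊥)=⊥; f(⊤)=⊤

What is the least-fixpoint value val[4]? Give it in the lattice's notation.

0

Trace (10 dequeues):
  [1] u=0 | in 0 | out ⊤ | prev 0 | push {}
  [2] u=1 | in ⊤ | out ⊤ | prev 0 | push {0}
  [3] u=2 | in ⊤ | out ⊤ | prev 0 | push {}
  [4] u=3 | in ⊥ | out 2 | ==
  [5] u=4 | in 0 | out 0 | prev ⊥ | push {3}
  [6] u=5 | in ⊤ | out 4 | prev ⊥ | push {}
  [7] u=6 | in ⊥ | out 0 | ==
  [8] u=0 | in ⊤ | out ⊤ | ==
  [9] u=3 | in 0 | out ⊤ | prev 2 | push {5}
  [10] u=5 | in ⊤ | out 4 | ==

Converged values:
  [0] ⊤
  [1] ⊤
  [2] ⊤
  [3] ⊤
  [4] 0
  [5] 4
  [6] 0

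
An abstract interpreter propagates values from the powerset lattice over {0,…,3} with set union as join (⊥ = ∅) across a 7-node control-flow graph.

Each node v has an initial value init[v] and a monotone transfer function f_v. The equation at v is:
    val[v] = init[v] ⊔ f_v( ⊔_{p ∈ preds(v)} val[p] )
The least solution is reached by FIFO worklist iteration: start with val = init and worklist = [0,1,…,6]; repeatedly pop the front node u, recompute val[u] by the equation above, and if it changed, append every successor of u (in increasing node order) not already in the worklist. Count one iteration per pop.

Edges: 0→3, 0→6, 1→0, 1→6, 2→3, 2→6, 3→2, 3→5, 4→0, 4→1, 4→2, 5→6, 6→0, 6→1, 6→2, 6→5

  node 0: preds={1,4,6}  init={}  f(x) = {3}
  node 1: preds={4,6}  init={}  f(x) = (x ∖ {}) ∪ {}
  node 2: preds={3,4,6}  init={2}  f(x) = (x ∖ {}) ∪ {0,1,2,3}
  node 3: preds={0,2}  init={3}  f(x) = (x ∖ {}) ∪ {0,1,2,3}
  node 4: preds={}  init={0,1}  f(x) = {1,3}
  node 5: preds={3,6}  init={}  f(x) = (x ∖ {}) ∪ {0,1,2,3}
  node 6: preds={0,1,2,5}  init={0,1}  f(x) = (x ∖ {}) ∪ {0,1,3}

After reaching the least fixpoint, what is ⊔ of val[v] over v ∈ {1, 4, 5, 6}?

{0,1,2,3}

Worklist (13 pops):
  #1 pop 0: in={0,1} → {3} (was {}); enqueue []
  #2 pop 1: in={0,1} → {0,1} (was {}); enqueue [0]
  #3 pop 2: in={0,1,3} → {0,1,2,3} (was {2}); enqueue []
  #4 pop 3: in={0,1,2,3} → {0,1,2,3} (was {3}); enqueue [2]
  #5 pop 4: in={} → {0,1,3} (was {0,1}); enqueue [1]
  #6 pop 5: in={0,1,2,3} → {0,1,2,3} (was {}); enqueue []
  #7 pop 6: in={0,1,2,3} → {0,1,2,3} (was {0,1}); enqueue [5]
  #8 pop 0: in={0,1,2,3} → {3} (no change)
  #9 pop 2: in={0,1,2,3} → {0,1,2,3} (no change)
  #10 pop 1: in={0,1,2,3} → {0,1,2,3} (was {0,1}); enqueue [0,6]
  #11 pop 5: in={0,1,2,3} → {0,1,2,3} (no change)
  #12 pop 0: in={0,1,2,3} → {3} (no change)
  #13 pop 6: in={0,1,2,3} → {0,1,2,3} (no change)

Fixpoint:
  val[0] = {3}
  val[1] = {0,1,2,3}
  val[2] = {0,1,2,3}
  val[3] = {0,1,2,3}
  val[4] = {0,1,3}
  val[5] = {0,1,2,3}
  val[6] = {0,1,2,3}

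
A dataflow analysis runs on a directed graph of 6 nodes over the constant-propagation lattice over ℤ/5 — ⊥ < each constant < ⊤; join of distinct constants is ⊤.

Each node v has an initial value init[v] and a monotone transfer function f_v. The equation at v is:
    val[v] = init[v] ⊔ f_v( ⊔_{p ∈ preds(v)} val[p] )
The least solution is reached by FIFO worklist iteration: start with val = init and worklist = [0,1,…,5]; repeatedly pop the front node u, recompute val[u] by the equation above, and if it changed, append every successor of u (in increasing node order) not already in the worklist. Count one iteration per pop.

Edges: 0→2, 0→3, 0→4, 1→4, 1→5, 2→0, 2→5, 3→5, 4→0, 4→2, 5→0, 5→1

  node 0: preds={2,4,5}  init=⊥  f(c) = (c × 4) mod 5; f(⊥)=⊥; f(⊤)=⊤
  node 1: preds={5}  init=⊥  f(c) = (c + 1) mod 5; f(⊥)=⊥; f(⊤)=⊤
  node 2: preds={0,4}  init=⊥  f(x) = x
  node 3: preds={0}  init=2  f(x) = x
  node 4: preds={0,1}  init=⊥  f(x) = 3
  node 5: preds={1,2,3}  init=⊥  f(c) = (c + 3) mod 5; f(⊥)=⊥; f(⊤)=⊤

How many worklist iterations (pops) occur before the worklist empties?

Iteration log — 17 steps:
  step 1. node 0  ⊔preds=⊥  new=⊥  stable
  step 2. node 1  ⊔preds=⊥  new=⊥  stable
  step 3. node 2  ⊔preds=⊥  new=⊥  stable
  step 4. node 3  ⊔preds=⊥  new=2  stable
  step 5. node 4  ⊔preds=⊥  new=3  old=⊥  +wl: 0,2
  step 6. node 5  ⊔preds=2  new=0  old=⊥  +wl: 1
  step 7. node 0  ⊔preds=⊤  new=⊤  old=⊥  +wl: 3,4
  step 8. node 2  ⊔preds=⊤  new=⊤  old=⊥  +wl: 0,5
  step 9. node 1  ⊔preds=0  new=1  old=⊥  +wl: 
  step 10. node 3  ⊔preds=⊤  new=⊤  old=2  +wl: 
  step 11. node 4  ⊔preds=⊤  new=3  stable
  step 12. node 0  ⊔preds=⊤  new=⊤  stable
  step 13. node 5  ⊔preds=⊤  new=⊤  old=0  +wl: 0,1
  step 14. node 0  ⊔preds=⊤  new=⊤  stable
  step 15. node 1  ⊔preds=⊤  new=⊤  old=1  +wl: 4,5
  step 16. node 4  ⊔preds=⊤  new=3  stable
  step 17. node 5  ⊔preds=⊤  new=⊤  stable

Least fixpoint reached:
  node 0: ⊤
  node 1: ⊤
  node 2: ⊤
  node 3: ⊤
  node 4: 3
  node 5: ⊤

17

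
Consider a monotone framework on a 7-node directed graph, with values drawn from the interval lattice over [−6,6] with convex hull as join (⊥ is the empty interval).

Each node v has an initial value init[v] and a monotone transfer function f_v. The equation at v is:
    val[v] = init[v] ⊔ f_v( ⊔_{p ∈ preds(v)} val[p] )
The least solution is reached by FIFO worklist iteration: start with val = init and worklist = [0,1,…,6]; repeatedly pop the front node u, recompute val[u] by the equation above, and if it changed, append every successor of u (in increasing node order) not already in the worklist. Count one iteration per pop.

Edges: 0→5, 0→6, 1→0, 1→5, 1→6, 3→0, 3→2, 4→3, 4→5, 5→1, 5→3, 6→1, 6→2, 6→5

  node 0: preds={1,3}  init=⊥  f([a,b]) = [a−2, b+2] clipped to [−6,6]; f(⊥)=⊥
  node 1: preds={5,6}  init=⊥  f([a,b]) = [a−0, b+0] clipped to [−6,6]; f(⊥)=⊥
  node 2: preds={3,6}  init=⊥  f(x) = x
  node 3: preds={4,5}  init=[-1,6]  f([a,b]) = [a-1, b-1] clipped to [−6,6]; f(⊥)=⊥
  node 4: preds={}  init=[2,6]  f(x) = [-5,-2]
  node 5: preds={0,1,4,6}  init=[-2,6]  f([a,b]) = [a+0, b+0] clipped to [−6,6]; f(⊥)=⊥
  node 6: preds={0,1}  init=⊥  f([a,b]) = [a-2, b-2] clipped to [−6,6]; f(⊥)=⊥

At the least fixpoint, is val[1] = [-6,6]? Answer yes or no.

yes

Worklist (21 pops):
  #1 pop 0: in=[-1,6] → [-3,6] (was ⊥); enqueue []
  #2 pop 1: in=[-2,6] → [-2,6] (was ⊥); enqueue [0]
  #3 pop 2: in=[-1,6] → [-1,6] (was ⊥); enqueue []
  #4 pop 3: in=[-2,6] → [-3,6] (was [-1,6]); enqueue [2]
  #5 pop 4: in=⊥ → [-5,6] (was [2,6]); enqueue [3]
  #6 pop 5: in=[-5,6] → [-5,6] (was [-2,6]); enqueue [1]
  #7 pop 6: in=[-3,6] → [-5,4] (was ⊥); enqueue [5]
  #8 pop 0: in=[-3,6] → [-5,6] (was [-3,6]); enqueue [6]
  #9 pop 2: in=[-5,6] → [-5,6] (was [-1,6]); enqueue []
  #10 pop 3: in=[-5,6] → [-6,6] (was [-3,6]); enqueue [0,2]
  #11 pop 1: in=[-5,6] → [-5,6] (was [-2,6]); enqueue []
  #12 pop 5: in=[-5,6] → [-5,6] (no change)
  #13 pop 6: in=[-5,6] → [-6,4] (was [-5,4]); enqueue [1,5]
  #14 pop 0: in=[-6,6] → [-6,6] (was [-5,6]); enqueue [6]
  #15 pop 2: in=[-6,6] → [-6,6] (was [-5,6]); enqueue []
  #16 pop 1: in=[-6,6] → [-6,6] (was [-5,6]); enqueue [0]
  #17 pop 5: in=[-6,6] → [-6,6] (was [-5,6]); enqueue [1,3]
  #18 pop 6: in=[-6,6] → [-6,4] (no change)
  #19 pop 0: in=[-6,6] → [-6,6] (no change)
  #20 pop 1: in=[-6,6] → [-6,6] (no change)
  #21 pop 3: in=[-6,6] → [-6,6] (no change)

Fixpoint:
  val[0] = [-6,6]
  val[1] = [-6,6]
  val[2] = [-6,6]
  val[3] = [-6,6]
  val[4] = [-5,6]
  val[5] = [-6,6]
  val[6] = [-6,4]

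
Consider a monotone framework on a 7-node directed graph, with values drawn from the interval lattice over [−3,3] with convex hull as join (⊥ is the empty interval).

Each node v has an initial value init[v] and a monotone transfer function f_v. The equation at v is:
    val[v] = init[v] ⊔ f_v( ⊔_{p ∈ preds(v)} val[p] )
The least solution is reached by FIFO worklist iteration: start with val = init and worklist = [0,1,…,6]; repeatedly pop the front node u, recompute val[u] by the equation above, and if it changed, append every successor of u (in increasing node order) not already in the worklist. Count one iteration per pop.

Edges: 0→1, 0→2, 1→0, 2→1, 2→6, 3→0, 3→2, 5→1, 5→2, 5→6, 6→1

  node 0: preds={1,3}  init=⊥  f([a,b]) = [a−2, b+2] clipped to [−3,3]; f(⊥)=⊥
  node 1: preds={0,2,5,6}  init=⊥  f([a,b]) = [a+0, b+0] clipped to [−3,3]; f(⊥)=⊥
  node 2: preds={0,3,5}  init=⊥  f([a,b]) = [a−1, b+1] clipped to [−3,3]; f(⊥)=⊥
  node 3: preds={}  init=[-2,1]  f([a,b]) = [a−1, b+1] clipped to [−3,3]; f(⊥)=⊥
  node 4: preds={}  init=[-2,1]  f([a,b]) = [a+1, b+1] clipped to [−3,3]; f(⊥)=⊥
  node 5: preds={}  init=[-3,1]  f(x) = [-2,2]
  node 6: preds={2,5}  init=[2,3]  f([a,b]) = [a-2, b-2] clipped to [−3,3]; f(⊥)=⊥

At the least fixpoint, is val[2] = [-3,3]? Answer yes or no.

Worklist (10 pops):
  #1 pop 0: in=[-2,1] → [-3,3] (was ⊥); enqueue []
  #2 pop 1: in=[-3,3] → [-3,3] (was ⊥); enqueue [0]
  #3 pop 2: in=[-3,3] → [-3,3] (was ⊥); enqueue [1]
  #4 pop 3: in=⊥ → [-2,1] (no change)
  #5 pop 4: in=⊥ → [-2,1] (no change)
  #6 pop 5: in=⊥ → [-3,2] (was [-3,1]); enqueue [2]
  #7 pop 6: in=[-3,3] → [-3,3] (was [2,3]); enqueue []
  #8 pop 0: in=[-3,3] → [-3,3] (no change)
  #9 pop 1: in=[-3,3] → [-3,3] (no change)
  #10 pop 2: in=[-3,3] → [-3,3] (no change)

Fixpoint:
  val[0] = [-3,3]
  val[1] = [-3,3]
  val[2] = [-3,3]
  val[3] = [-2,1]
  val[4] = [-2,1]
  val[5] = [-3,2]
  val[6] = [-3,3]

yes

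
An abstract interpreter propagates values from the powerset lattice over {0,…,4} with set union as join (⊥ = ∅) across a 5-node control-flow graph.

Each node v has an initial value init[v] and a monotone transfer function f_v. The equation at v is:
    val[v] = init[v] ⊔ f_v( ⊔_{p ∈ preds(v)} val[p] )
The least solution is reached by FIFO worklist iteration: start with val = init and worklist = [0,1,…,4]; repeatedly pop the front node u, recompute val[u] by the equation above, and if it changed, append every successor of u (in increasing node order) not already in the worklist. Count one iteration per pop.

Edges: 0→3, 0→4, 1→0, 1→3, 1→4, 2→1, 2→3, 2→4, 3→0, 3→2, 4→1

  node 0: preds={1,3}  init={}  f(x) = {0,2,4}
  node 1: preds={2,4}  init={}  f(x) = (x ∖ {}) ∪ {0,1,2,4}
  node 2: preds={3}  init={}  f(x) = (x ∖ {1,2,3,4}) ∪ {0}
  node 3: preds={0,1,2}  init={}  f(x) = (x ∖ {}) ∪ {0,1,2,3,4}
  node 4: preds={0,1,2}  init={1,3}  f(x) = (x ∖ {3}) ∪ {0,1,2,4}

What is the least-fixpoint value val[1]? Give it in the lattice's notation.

{0,1,2,3,4}

Trace (8 dequeues):
  [1] u=0 | in {} | out {0,2,4} | prev {} | push {}
  [2] u=1 | in {1,3} | out {0,1,2,3,4} | prev {} | push {0}
  [3] u=2 | in {} | out {0} | prev {} | push {1}
  [4] u=3 | in {0,1,2,3,4} | out {0,1,2,3,4} | prev {} | push {2}
  [5] u=4 | in {0,1,2,3,4} | out {0,1,2,3,4} | prev {1,3} | push {}
  [6] u=0 | in {0,1,2,3,4} | out {0,2,4} | ==
  [7] u=1 | in {0,1,2,3,4} | out {0,1,2,3,4} | ==
  [8] u=2 | in {0,1,2,3,4} | out {0} | ==

Converged values:
  [0] {0,2,4}
  [1] {0,1,2,3,4}
  [2] {0}
  [3] {0,1,2,3,4}
  [4] {0,1,2,3,4}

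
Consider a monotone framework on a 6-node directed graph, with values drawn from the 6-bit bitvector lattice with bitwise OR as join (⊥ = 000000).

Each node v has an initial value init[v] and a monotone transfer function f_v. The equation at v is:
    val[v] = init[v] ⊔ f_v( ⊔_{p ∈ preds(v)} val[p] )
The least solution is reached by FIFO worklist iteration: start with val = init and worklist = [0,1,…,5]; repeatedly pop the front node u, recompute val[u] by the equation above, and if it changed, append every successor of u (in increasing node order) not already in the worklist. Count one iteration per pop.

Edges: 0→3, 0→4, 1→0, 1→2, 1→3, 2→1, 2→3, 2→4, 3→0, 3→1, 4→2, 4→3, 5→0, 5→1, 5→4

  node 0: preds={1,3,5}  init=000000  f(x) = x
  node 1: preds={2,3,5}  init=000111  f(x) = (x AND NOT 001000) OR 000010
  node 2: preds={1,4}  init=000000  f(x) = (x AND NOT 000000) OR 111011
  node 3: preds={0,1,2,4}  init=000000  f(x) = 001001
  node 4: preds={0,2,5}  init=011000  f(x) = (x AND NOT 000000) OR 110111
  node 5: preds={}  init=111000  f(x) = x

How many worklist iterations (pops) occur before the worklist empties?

Worklist (10 pops):
  #1 pop 0: in=111111 → 111111 (was 000000); enqueue []
  #2 pop 1: in=111000 → 110111 (was 000111); enqueue [0]
  #3 pop 2: in=111111 → 111111 (was 000000); enqueue [1]
  #4 pop 3: in=111111 → 001001 (was 000000); enqueue []
  #5 pop 4: in=111111 → 111111 (was 011000); enqueue [2,3]
  #6 pop 5: in=000000 → 111000 (no change)
  #7 pop 0: in=111111 → 111111 (no change)
  #8 pop 1: in=111111 → 110111 (no change)
  #9 pop 2: in=111111 → 111111 (no change)
  #10 pop 3: in=111111 → 001001 (no change)

Fixpoint:
  val[0] = 111111
  val[1] = 110111
  val[2] = 111111
  val[3] = 001001
  val[4] = 111111
  val[5] = 111000

10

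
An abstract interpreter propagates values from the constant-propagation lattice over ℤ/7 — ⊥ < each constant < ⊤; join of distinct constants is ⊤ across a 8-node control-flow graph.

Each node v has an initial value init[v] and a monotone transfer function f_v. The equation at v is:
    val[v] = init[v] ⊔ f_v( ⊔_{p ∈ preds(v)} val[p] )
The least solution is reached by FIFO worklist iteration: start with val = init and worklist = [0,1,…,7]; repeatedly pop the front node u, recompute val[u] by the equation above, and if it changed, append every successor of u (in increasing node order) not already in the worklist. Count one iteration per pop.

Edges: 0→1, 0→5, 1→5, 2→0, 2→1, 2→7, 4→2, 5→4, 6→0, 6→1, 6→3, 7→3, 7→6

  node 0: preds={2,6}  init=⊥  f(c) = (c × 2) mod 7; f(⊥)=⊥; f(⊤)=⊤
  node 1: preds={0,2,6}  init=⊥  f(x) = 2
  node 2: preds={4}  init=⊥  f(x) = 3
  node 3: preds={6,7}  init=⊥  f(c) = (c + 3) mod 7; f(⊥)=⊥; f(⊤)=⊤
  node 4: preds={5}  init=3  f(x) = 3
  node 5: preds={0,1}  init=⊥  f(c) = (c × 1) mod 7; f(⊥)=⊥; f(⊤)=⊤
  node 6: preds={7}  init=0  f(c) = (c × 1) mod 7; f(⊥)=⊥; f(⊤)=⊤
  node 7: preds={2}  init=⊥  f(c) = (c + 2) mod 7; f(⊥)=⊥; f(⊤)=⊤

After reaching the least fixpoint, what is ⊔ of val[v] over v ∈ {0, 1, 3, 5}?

Worklist (17 pops):
  #1 pop 0: in=0 → 0 (was ⊥); enqueue []
  #2 pop 1: in=0 → 2 (was ⊥); enqueue []
  #3 pop 2: in=3 → 3 (was ⊥); enqueue [0,1]
  #4 pop 3: in=0 → 3 (was ⊥); enqueue []
  #5 pop 4: in=⊥ → 3 (no change)
  #6 pop 5: in=⊤ → ⊤ (was ⊥); enqueue [4]
  #7 pop 6: in=⊥ → 0 (no change)
  #8 pop 7: in=3 → 5 (was ⊥); enqueue [3,6]
  #9 pop 0: in=⊤ → ⊤ (was 0); enqueue [5]
  #10 pop 1: in=⊤ → 2 (no change)
  #11 pop 4: in=⊤ → 3 (no change)
  #12 pop 3: in=⊤ → ⊤ (was 3); enqueue []
  #13 pop 6: in=5 → ⊤ (was 0); enqueue [0,1,3]
  #14 pop 5: in=⊤ → ⊤ (no change)
  #15 pop 0: in=⊤ → ⊤ (no change)
  #16 pop 1: in=⊤ → 2 (no change)
  #17 pop 3: in=⊤ → ⊤ (no change)

Fixpoint:
  val[0] = ⊤
  val[1] = 2
  val[2] = 3
  val[3] = ⊤
  val[4] = 3
  val[5] = ⊤
  val[6] = ⊤
  val[7] = 5

⊤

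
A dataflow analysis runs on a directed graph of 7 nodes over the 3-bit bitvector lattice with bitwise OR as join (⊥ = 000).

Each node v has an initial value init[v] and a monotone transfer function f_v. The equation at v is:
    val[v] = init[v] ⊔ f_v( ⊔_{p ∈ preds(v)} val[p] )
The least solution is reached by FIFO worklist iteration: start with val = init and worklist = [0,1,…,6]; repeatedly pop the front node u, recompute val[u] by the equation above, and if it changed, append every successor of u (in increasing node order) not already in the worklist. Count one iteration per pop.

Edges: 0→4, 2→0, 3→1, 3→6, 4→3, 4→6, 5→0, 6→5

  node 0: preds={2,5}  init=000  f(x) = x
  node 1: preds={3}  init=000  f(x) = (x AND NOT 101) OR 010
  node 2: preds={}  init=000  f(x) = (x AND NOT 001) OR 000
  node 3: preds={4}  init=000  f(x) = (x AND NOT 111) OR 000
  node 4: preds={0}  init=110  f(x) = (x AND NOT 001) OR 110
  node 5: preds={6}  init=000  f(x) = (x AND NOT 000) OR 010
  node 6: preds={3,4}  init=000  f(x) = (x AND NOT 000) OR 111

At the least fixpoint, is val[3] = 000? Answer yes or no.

Iteration log — 12 steps:
  step 1. node 0  ⊔preds=000  new=000  stable
  step 2. node 1  ⊔preds=000  new=010  old=000  +wl: 
  step 3. node 2  ⊔preds=000  new=000  stable
  step 4. node 3  ⊔preds=110  new=000  stable
  step 5. node 4  ⊔preds=000  new=110  stable
  step 6. node 5  ⊔preds=000  new=010  old=000  +wl: 0
  step 7. node 6  ⊔preds=110  new=111  old=000  +wl: 5
  step 8. node 0  ⊔preds=010  new=010  old=000  +wl: 4
  step 9. node 5  ⊔preds=111  new=111  old=010  +wl: 0
  step 10. node 4  ⊔preds=010  new=110  stable
  step 11. node 0  ⊔preds=111  new=111  old=010  +wl: 4
  step 12. node 4  ⊔preds=111  new=110  stable

Least fixpoint reached:
  node 0: 111
  node 1: 010
  node 2: 000
  node 3: 000
  node 4: 110
  node 5: 111
  node 6: 111

yes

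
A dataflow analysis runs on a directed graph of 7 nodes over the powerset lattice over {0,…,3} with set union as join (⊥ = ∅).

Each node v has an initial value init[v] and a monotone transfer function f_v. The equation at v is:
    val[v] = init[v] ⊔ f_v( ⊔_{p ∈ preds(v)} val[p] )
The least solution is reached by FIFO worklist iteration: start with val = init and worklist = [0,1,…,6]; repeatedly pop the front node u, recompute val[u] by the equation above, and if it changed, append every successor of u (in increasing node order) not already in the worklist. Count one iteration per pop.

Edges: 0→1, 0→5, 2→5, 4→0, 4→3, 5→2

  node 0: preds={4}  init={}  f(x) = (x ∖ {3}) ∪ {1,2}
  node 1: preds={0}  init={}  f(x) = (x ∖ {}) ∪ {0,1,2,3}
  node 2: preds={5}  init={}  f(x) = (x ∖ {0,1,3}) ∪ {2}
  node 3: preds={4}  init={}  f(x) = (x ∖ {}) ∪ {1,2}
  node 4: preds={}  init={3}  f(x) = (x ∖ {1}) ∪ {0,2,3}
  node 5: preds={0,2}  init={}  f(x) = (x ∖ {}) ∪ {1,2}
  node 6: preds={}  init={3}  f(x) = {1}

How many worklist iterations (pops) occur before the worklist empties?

13

Trace (13 dequeues):
  [1] u=0 | in {3} | out {1,2} | prev {} | push {}
  [2] u=1 | in {1,2} | out {0,1,2,3} | prev {} | push {}
  [3] u=2 | in {} | out {2} | prev {} | push {}
  [4] u=3 | in {3} | out {1,2,3} | prev {} | push {}
  [5] u=4 | in {} | out {0,2,3} | prev {3} | push {0,3}
  [6] u=5 | in {1,2} | out {1,2} | prev {} | push {2}
  [7] u=6 | in {} | out {1,3} | prev {3} | push {}
  [8] u=0 | in {0,2,3} | out {0,1,2} | prev {1,2} | push {1,5}
  [9] u=3 | in {0,2,3} | out {0,1,2,3} | prev {1,2,3} | push {}
  [10] u=2 | in {1,2} | out {2} | ==
  [11] u=1 | in {0,1,2} | out {0,1,2,3} | ==
  [12] u=5 | in {0,1,2} | out {0,1,2} | prev {1,2} | push {2}
  [13] u=2 | in {0,1,2} | out {2} | ==

Converged values:
  [0] {0,1,2}
  [1] {0,1,2,3}
  [2] {2}
  [3] {0,1,2,3}
  [4] {0,2,3}
  [5] {0,1,2}
  [6] {1,3}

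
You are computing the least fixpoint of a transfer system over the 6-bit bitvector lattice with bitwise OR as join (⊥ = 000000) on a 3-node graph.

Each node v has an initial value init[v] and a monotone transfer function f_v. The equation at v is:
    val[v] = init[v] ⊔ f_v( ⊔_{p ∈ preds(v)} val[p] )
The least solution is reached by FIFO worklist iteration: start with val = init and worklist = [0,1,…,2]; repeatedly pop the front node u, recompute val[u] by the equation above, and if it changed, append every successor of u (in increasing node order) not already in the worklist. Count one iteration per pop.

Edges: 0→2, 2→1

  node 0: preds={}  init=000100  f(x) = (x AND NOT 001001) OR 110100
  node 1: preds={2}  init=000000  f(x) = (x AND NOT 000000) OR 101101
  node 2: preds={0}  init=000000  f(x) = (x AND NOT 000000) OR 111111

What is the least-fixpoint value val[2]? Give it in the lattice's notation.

Worklist (4 pops):
  #1 pop 0: in=000000 → 110100 (was 000100); enqueue []
  #2 pop 1: in=000000 → 101101 (was 000000); enqueue []
  #3 pop 2: in=110100 → 111111 (was 000000); enqueue [1]
  #4 pop 1: in=111111 → 111111 (was 101101); enqueue []

Fixpoint:
  val[0] = 110100
  val[1] = 111111
  val[2] = 111111

111111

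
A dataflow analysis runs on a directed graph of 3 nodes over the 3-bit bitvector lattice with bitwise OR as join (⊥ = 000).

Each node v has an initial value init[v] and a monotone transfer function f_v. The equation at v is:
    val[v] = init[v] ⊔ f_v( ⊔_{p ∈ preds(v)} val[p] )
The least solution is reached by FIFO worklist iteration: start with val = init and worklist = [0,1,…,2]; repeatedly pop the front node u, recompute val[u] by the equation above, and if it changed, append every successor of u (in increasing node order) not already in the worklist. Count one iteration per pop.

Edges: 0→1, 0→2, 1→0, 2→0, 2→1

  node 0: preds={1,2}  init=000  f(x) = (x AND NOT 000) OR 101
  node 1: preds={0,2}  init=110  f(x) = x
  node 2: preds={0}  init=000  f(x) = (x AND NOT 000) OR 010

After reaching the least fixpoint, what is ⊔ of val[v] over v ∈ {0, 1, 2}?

111

Trace (5 dequeues):
  [1] u=0 | in 110 | out 111 | prev 000 | push {}
  [2] u=1 | in 111 | out 111 | prev 110 | push {0}
  [3] u=2 | in 111 | out 111 | prev 000 | push {1}
  [4] u=0 | in 111 | out 111 | ==
  [5] u=1 | in 111 | out 111 | ==

Converged values:
  [0] 111
  [1] 111
  [2] 111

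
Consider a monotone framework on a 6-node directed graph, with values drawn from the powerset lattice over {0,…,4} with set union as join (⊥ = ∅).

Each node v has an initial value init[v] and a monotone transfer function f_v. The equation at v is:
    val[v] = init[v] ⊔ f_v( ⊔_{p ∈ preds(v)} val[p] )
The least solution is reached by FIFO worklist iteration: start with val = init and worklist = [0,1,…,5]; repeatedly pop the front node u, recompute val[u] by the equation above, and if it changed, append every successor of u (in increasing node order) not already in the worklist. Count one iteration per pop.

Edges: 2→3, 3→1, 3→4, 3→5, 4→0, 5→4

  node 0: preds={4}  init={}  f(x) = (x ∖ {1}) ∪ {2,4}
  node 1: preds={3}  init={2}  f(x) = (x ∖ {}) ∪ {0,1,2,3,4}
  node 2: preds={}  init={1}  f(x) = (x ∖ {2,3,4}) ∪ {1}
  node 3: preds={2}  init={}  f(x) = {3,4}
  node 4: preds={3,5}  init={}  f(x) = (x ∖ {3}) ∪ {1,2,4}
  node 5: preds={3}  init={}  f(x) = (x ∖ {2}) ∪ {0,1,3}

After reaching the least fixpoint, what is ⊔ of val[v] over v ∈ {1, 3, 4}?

{0,1,2,3,4}

Worklist (10 pops):
  #1 pop 0: in={} → {2,4} (was {}); enqueue []
  #2 pop 1: in={} → {0,1,2,3,4} (was {2}); enqueue []
  #3 pop 2: in={} → {1} (no change)
  #4 pop 3: in={1} → {3,4} (was {}); enqueue [1]
  #5 pop 4: in={3,4} → {1,2,4} (was {}); enqueue [0]
  #6 pop 5: in={3,4} → {0,1,3,4} (was {}); enqueue [4]
  #7 pop 1: in={3,4} → {0,1,2,3,4} (no change)
  #8 pop 0: in={1,2,4} → {2,4} (no change)
  #9 pop 4: in={0,1,3,4} → {0,1,2,4} (was {1,2,4}); enqueue [0]
  #10 pop 0: in={0,1,2,4} → {0,2,4} (was {2,4}); enqueue []

Fixpoint:
  val[0] = {0,2,4}
  val[1] = {0,1,2,3,4}
  val[2] = {1}
  val[3] = {3,4}
  val[4] = {0,1,2,4}
  val[5] = {0,1,3,4}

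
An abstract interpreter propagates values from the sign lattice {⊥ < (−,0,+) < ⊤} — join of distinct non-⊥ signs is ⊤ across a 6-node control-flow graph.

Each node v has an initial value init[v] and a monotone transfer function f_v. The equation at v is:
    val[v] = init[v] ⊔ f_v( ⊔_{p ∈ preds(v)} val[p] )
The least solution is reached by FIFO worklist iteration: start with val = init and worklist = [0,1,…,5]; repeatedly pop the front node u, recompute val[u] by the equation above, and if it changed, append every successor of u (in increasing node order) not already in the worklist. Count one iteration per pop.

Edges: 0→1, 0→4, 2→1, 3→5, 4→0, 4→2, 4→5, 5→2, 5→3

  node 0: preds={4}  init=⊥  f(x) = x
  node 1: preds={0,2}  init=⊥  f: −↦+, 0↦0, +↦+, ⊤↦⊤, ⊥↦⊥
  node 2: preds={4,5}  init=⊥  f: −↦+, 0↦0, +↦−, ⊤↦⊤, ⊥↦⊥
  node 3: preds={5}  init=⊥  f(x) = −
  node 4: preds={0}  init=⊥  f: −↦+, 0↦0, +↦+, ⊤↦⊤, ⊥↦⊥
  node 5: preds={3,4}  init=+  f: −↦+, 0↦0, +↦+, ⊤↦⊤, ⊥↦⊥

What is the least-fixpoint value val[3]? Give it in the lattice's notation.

Iteration log — 7 steps:
  step 1. node 0  ⊔preds=⊥  new=⊥  stable
  step 2. node 1  ⊔preds=⊥  new=⊥  stable
  step 3. node 2  ⊔preds=+  new=−  old=⊥  +wl: 1
  step 4. node 3  ⊔preds=+  new=−  old=⊥  +wl: 
  step 5. node 4  ⊔preds=⊥  new=⊥  stable
  step 6. node 5  ⊔preds=−  new=+  stable
  step 7. node 1  ⊔preds=−  new=+  old=⊥  +wl: 

Least fixpoint reached:
  node 0: ⊥
  node 1: +
  node 2: −
  node 3: −
  node 4: ⊥
  node 5: +

−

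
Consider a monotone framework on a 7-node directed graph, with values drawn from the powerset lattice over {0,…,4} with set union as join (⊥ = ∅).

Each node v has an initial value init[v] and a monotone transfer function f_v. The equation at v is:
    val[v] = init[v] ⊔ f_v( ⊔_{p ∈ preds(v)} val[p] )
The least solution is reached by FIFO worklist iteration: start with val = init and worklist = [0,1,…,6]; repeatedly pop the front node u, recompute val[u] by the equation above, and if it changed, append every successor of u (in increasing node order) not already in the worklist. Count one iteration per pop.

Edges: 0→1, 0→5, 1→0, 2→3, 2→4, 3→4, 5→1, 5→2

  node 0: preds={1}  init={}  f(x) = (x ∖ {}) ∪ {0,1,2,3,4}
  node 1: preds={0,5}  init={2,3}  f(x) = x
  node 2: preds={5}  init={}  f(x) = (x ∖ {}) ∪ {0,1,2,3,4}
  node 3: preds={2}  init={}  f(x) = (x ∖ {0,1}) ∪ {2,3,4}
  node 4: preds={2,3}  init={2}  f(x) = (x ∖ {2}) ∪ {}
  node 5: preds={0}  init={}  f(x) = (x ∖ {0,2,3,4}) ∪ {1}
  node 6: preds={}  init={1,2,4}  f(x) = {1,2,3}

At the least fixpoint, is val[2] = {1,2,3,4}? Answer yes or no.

no

Iteration log — 10 steps:
  step 1. node 0  ⊔preds={2,3}  new={0,1,2,3,4}  old={}  +wl: 
  step 2. node 1  ⊔preds={0,1,2,3,4}  new={0,1,2,3,4}  old={2,3}  +wl: 0
  step 3. node 2  ⊔preds={}  new={0,1,2,3,4}  old={}  +wl: 
  step 4. node 3  ⊔preds={0,1,2,3,4}  new={2,3,4}  old={}  +wl: 
  step 5. node 4  ⊔preds={0,1,2,3,4}  new={0,1,2,3,4}  old={2}  +wl: 
  step 6. node 5  ⊔preds={0,1,2,3,4}  new={1}  old={}  +wl: 1,2
  step 7. node 6  ⊔preds={}  new={1,2,3,4}  old={1,2,4}  +wl: 
  step 8. node 0  ⊔preds={0,1,2,3,4}  new={0,1,2,3,4}  stable
  step 9. node 1  ⊔preds={0,1,2,3,4}  new={0,1,2,3,4}  stable
  step 10. node 2  ⊔preds={1}  new={0,1,2,3,4}  stable

Least fixpoint reached:
  node 0: {0,1,2,3,4}
  node 1: {0,1,2,3,4}
  node 2: {0,1,2,3,4}
  node 3: {2,3,4}
  node 4: {0,1,2,3,4}
  node 5: {1}
  node 6: {1,2,3,4}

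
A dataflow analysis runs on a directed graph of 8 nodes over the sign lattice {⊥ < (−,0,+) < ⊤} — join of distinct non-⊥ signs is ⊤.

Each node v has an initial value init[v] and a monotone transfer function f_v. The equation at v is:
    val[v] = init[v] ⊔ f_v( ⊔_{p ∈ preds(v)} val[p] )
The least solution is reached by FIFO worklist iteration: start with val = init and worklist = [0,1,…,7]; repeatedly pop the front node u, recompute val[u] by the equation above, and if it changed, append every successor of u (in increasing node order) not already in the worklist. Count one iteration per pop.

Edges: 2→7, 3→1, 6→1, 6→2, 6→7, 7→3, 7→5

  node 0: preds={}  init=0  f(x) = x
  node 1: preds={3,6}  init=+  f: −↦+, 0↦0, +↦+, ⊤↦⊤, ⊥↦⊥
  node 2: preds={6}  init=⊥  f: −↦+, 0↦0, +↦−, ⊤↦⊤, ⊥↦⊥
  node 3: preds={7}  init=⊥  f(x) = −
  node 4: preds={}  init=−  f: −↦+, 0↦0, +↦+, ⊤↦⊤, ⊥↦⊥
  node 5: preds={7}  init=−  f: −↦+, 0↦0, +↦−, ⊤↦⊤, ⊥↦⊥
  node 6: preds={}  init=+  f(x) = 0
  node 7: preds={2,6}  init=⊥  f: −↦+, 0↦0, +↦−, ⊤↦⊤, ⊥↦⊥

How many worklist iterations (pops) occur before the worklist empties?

Iteration log — 13 steps:
  step 1. node 0  ⊔preds=⊥  new=0  stable
  step 2. node 1  ⊔preds=+  new=+  stable
  step 3. node 2  ⊔preds=+  new=−  old=⊥  +wl: 
  step 4. node 3  ⊔preds=⊥  new=−  old=⊥  +wl: 1
  step 5. node 4  ⊔preds=⊥  new=−  stable
  step 6. node 5  ⊔preds=⊥  new=−  stable
  step 7. node 6  ⊔preds=⊥  new=⊤  old=+  +wl: 2
  step 8. node 7  ⊔preds=⊤  new=⊤  old=⊥  +wl: 3,5
  step 9. node 1  ⊔preds=⊤  new=⊤  old=+  +wl: 
  step 10. node 2  ⊔preds=⊤  new=⊤  old=−  +wl: 7
  step 11. node 3  ⊔preds=⊤  new=−  stable
  step 12. node 5  ⊔preds=⊤  new=⊤  old=−  +wl: 
  step 13. node 7  ⊔preds=⊤  new=⊤  stable

Least fixpoint reached:
  node 0: 0
  node 1: ⊤
  node 2: ⊤
  node 3: −
  node 4: −
  node 5: ⊤
  node 6: ⊤
  node 7: ⊤

13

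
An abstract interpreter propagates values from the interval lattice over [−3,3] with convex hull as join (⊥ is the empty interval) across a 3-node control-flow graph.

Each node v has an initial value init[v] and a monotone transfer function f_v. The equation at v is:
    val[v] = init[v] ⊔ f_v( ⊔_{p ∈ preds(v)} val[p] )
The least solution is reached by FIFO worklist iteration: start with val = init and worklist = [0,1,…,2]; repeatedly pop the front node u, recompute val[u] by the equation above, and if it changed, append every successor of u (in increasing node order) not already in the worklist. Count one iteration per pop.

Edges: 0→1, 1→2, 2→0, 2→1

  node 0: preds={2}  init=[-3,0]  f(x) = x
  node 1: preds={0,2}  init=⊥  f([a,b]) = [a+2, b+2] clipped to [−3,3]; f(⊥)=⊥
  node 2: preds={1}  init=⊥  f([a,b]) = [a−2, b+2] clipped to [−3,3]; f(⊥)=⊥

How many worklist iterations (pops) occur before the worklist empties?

6

Iteration log — 6 steps:
  step 1. node 0  ⊔preds=⊥  new=[-3,0]  stable
  step 2. node 1  ⊔preds=[-3,0]  new=[-1,2]  old=⊥  +wl: 
  step 3. node 2  ⊔preds=[-1,2]  new=[-3,3]  old=⊥  +wl: 0,1
  step 4. node 0  ⊔preds=[-3,3]  new=[-3,3]  old=[-3,0]  +wl: 
  step 5. node 1  ⊔preds=[-3,3]  new=[-1,3]  old=[-1,2]  +wl: 2
  step 6. node 2  ⊔preds=[-1,3]  new=[-3,3]  stable

Least fixpoint reached:
  node 0: [-3,3]
  node 1: [-1,3]
  node 2: [-3,3]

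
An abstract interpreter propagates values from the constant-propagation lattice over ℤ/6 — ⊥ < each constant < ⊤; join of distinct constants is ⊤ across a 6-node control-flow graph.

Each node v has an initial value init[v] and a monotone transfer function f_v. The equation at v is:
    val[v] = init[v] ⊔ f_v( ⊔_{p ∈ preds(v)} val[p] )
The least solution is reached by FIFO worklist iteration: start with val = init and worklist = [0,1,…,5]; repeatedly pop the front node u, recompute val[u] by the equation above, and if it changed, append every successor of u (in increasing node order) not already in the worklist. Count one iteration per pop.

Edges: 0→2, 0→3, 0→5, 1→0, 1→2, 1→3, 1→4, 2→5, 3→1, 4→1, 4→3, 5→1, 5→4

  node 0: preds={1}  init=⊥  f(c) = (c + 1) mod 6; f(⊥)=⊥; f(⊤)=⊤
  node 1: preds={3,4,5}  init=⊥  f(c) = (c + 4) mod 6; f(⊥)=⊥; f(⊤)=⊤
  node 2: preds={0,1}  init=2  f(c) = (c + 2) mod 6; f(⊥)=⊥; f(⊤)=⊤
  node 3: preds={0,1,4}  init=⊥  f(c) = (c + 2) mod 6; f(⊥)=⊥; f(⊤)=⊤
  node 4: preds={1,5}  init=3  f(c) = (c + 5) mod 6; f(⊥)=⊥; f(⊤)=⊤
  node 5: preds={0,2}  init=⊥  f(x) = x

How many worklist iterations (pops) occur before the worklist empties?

Iteration log — 16 steps:
  step 1. node 0  ⊔preds=⊥  new=⊥  stable
  step 2. node 1  ⊔preds=3  new=1  old=⊥  +wl: 0
  step 3. node 2  ⊔preds=1  new=⊤  old=2  +wl: 
  step 4. node 3  ⊔preds=⊤  new=⊤  old=⊥  +wl: 1
  step 5. node 4  ⊔preds=1  new=⊤  old=3  +wl: 3
  step 6. node 5  ⊔preds=⊤  new=⊤  old=⊥  +wl: 4
  step 7. node 0  ⊔preds=1  new=2  old=⊥  +wl: 2,5
  step 8. node 1  ⊔preds=⊤  new=⊤  old=1  +wl: 0
  step 9. node 3  ⊔preds=⊤  new=⊤  stable
  step 10. node 4  ⊔preds=⊤  new=⊤  stable
  step 11. node 2  ⊔preds=⊤  new=⊤  stable
  step 12. node 5  ⊔preds=⊤  new=⊤  stable
  step 13. node 0  ⊔preds=⊤  new=⊤  old=2  +wl: 2,3,5
  step 14. node 2  ⊔preds=⊤  new=⊤  stable
  step 15. node 3  ⊔preds=⊤  new=⊤  stable
  step 16. node 5  ⊔preds=⊤  new=⊤  stable

Least fixpoint reached:
  node 0: ⊤
  node 1: ⊤
  node 2: ⊤
  node 3: ⊤
  node 4: ⊤
  node 5: ⊤

16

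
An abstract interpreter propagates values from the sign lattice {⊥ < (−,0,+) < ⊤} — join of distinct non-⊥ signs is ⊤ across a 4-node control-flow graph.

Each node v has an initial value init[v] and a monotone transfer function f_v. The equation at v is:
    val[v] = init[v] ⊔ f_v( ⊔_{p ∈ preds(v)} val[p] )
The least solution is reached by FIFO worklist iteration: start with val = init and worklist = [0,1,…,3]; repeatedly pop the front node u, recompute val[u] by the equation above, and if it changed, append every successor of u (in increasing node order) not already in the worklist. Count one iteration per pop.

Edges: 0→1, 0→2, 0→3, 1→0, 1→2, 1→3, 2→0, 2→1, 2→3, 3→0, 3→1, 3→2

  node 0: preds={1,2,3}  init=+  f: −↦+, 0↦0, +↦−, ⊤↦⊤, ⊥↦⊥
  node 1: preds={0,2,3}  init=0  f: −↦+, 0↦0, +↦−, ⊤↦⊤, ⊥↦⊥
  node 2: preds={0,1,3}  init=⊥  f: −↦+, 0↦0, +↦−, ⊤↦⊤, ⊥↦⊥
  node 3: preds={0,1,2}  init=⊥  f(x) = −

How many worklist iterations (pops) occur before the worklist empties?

7

Trace (7 dequeues):
  [1] u=0 | in 0 | out ⊤ | prev + | push {}
  [2] u=1 | in ⊤ | out ⊤ | prev 0 | push {0}
  [3] u=2 | in ⊤ | out ⊤ | prev ⊥ | push {1}
  [4] u=3 | in ⊤ | out − | prev ⊥ | push {2}
  [5] u=0 | in ⊤ | out ⊤ | ==
  [6] u=1 | in ⊤ | out ⊤ | ==
  [7] u=2 | in ⊤ | out ⊤ | ==

Converged values:
  [0] ⊤
  [1] ⊤
  [2] ⊤
  [3] −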